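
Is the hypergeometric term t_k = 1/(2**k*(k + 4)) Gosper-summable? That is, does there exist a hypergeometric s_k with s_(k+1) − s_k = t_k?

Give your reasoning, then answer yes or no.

No — t_k has no hypergeometric antidifference.

t_(k+1)/t_k = (k + 4)/(2*(k + 5)).
Normal form (A,B,C) = (k/2 + 2, k + 5, 1).
Key eq: (k/2 + 2)·f(k+1) = (k + 4)·f(k) + (1).
From deg A=1, deg B=1, deg C=0: d=-1.
d = -1 < 0 ⇒ no nonzero polynomial f; not summable.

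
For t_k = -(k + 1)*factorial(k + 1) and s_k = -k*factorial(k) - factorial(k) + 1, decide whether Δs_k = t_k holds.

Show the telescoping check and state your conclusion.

Valid — Δs_k = t_k.

s_(k+1) = -k**2*factorial(k) - 3*k*factorial(k) - 2*factorial(k) + 1
s_(k+1) − s_k = -(k + 1)*factorial(k + 1)
(s_(k+1) − s_k) − t_k = 0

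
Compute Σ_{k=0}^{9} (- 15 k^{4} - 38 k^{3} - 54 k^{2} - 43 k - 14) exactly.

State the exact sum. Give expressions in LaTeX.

Σ = -324410

Step 1: r(k) = (15*k**4 + 98*k**3 + 258*k**2 + 325*k + 164)/(15*k**4 + 38*k**3 + 54*k**2 + 43*k + 14).
Normal form (A,B,C) = (1, 1, k**4 + 38*k**3/15 + 18*k**2/5 + 43*k/15 + 14/15).
Set up (1)·f(k+1) − (1)·f(k) − (k**4 + 38*k**3/15 + 18*k**2/5 + 43*k/15 + 14/15) = 0.
deg f ≤ 5 (via 0,0,4).
Coefficient equations give f(k) = k*(3*k**4 + 2*k**3 + 4*k**2 + 4*k + 1)/15.
R(k) = B(k−1)·f(k)/C(k) = k*(3*k**4 + 2*k**3 + 4*k**2 + 4*k + 1)/(15*k**4 + 38*k**3 + 54*k**2 + 43*k + 14); s_k = R·t_k = k*(-3*k**4 - 2*k**3 - 4*k**2 - 4*k - 1).
Check: Δs_k = -15*k**4 - 38*k**3 - 54*k**2 - 43*k - 14. ✓
Sum = s_(10) − s_(0); s_(10) = -324410, s_(0) = 0 ⇒ -324410.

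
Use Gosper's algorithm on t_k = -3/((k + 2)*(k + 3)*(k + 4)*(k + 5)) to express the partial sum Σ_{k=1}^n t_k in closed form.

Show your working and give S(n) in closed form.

S(n) = n*(-n**2 - 12*n - 47)/(60*(n**3 + 12*n**2 + 47*n + 60))

Step 1: r(k) = (k + 2)/(k + 6).
A = k + 2, B = k + 6, C = 1.
Solve (k + 2)·f(k+1) − (k + 5)·f(k) = 1.
Degrees (1,1,0) ⇒ d ≤ 3.
A polynomial solution: f(k) = k*(k**2 + 9*k + 26)/72.
So s_k = (B(k−1)f/C)·t_k = (k*(k + 5)*(k**2 + 9*k + 26)/72)·t_k = k*(-k**2 - 9*k - 26)/(24*(k + 2)*(k + 3)*(k + 4)).
Δs = -3/(k**4 + 14*k**3 + 71*k**2 + 154*k + 120), as required.
Evaluate: s_(n+1) = (-n**3 - 12*n**2 - 47*n - 36)/(24*(n**3 + 12*n**2 + 47*n + 60)); subtract s_(1) = -1/40 ⇒ S(n) = n*(-n**2 - 12*n - 47)/(60*(n**3 + 12*n**2 + 47*n + 60)).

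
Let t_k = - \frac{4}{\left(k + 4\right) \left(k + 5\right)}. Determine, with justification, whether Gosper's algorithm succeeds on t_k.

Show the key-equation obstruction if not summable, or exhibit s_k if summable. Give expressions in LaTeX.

Yes. s_k = - \frac{k}{k + 4}.

The ratio is (k + 4)/(k + 6).
Gosper form: A/B · C(k+1)/C(k) with A=k + 4, B=k + 6, C=1.
Set up (k + 4)·f(k+1) − (k + 5)·f(k) − (1) = 0.
Degrees (1,1,0) ⇒ d ≤ 1.
Match coefficients ⇒ f(k) = k/4.
Get s_k = R·t_k = -k/(k + 4) with R(k) = B(k−1)f(k)/C(k) = k*(k + 5)/4.
Δs = -4/(k**2 + 9*k + 20), as required.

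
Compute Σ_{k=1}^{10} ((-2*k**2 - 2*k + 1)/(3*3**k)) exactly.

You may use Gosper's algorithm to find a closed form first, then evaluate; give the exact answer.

Ratio r(k) = (2*k**2 + 6*k + 3)/(3*(2*k**2 + 2*k - 1)).
So A=1/3 and B=1, with C=k**2 + k - 1/2.
Key eq: (1/3)·f(k+1) = (1)·f(k) + (k**2 + k - 1/2).
Degrees (0,0,2) ⇒ d ≤ 2.
A polynomial solution: f(k) = -3*(k + 1)**2/2.
Then R = B(k−1)f/C = -3*(k + 1)**2/(2*k**2 + 2*k - 1), so s_k = R(k)·t_k = (k**2 + 2*k + 1)/3**k.
Verify: (-2*k**2 - 2*k + 1)/(3*3**k) matches t_k.
Telescoping: Σ = s_(11) − s_(1) = 16/19683 − (4/3) = -26228/19683.

Σ = -26228/19683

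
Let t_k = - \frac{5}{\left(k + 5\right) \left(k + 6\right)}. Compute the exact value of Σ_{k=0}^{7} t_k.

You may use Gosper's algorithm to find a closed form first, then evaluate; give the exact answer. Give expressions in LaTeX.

t_(k+1)/t_k = (k + 5)/(k + 7).
Take A(k)=k + 5, B(k)=k + 7, C(k)=1.
Need (k + 5)·f(k+1) − (k + 6)·f(k) = 1.
From deg A=1, deg B=1, deg C=0: d=1.
Solve for f: f(k) = k/5 (degree 1 ≤ 1).
So s_k = (B(k−1)f/C)·t_k = (k*(k + 6)/5)·t_k = -k/(k + 5).
Verify: -5/(k**2 + 11*k + 30) matches t_k.
Evaluate s at k=8 and k=0: -8/13 and 0; difference -8/13.

Σ = -8/13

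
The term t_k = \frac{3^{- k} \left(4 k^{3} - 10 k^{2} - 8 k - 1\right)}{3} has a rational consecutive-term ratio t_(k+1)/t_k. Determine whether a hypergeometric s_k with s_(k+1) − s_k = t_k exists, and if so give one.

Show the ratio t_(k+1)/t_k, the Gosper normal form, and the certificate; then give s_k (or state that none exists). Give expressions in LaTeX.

s_k = 3^{- k} \left(- 2 k^{3} + 2 k^{2} + 3 k + 2\right)

Step 1: r(k) = (4*k**3 + 2*k**2 - 16*k - 15)/(3*(4*k**3 - 10*k**2 - 8*k - 1)).
Factor: A=1/3; B=1; C=k**3 - 5*k**2/2 - 2*k - 1/4.
Need (1/3)·f(k+1) − (1)·f(k) = k**3 - 5*k**2/2 - 2*k - 1/4.
deg f ≤ 3 (via 0,0,3).
A polynomial solution: f(k) = -3*(k - 2)*(2*k**2 + 2*k + 1)/4.
Then R = B(k−1)f/C = -3*(k - 2)*(2*k**2 + 2*k + 1)/((2*k + 1)*(2*k**2 - 6*k - 1)), so s_k = R(k)·t_k = (-2*k**3 + 2*k**2 + 3*k + 2)/3**k.
Check: Δs_k = (4*k**3 - 10*k**2 - 8*k - 1)/(3*3**k). ✓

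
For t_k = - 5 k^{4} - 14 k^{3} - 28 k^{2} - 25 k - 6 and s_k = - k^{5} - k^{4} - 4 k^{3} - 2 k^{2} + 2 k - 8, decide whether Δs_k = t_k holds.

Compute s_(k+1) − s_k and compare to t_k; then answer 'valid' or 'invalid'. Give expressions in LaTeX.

s_(k+1) = -k**5 - 6*k**4 - 18*k**3 - 30*k**2 - 23*k - 14
s_(k+1) − s_k = -5*k**4 - 14*k**3 - 28*k**2 - 25*k - 6
(s_(k+1) − s_k) − t_k = 0

Valid — Δs_k = t_k.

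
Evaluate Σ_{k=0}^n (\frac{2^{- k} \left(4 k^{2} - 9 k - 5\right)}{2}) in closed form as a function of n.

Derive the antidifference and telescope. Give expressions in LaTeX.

r(k) = (4*k**2 - k - 10)/(2*(4*k**2 - 9*k - 5)) after simplifying.
Normal form (A,B,C) = (1/2, 1, k**2 - 9*k/4 - 5/4).
Set up (1/2)·f(k+1) − (1)·f(k) − (k**2 - 9*k/4 - 5/4) = 0.
d = 2 from the (0,0,2) case.
Solving with deg f ≤ 2: f(k) = -(4*k**2 - k - 2)/2.
So s_k = (B(k−1)f/C)·t_k = (-2*(4*k**2 - k - 2)/(4*k**2 - 9*k - 5))·t_k = (-4*k**2 + k + 2)/2**k.
Δs = (4*k**2 - 9*k - 5)/(2*2**k), as required.
Evaluate: s_(n+1) = 2**(-n - 1)*(-4*n**2 - 7*n - 1); subtract s_(0) = 2 ⇒ S(n) = 2**(-n - 1)*(-2**(n + 2) - 4*n**2 - 7*n - 1).

S(n) = 2^{- n - 1} \left(- 2^{n + 2} - 4 n^{2} - 7 n - 1\right)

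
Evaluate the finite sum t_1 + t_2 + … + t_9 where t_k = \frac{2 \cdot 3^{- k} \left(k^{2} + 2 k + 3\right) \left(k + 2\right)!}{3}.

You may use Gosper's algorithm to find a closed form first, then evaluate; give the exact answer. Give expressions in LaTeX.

Compute t_(k+1)/t_k: get (k + 3)*(2*k + (k + 1)**2 + 5)/(3*(k**2 + 2*k + 3)).
Take A(k)=k/3 + 1, B(k)=1, C(k)=k**2 + 2*k + 3.
Set up (k/3 + 1)·f(k+1) − (1)·f(k) − (k**2 + 2*k + 3) = 0.
d = 1 from the (1,0,2) case.
Coefficient equations give f(k) = 3*(k + 1).
R(k) = B(k−1)·f(k)/C(k) = 3*(k + 1)/(k**2 + 2*k + 3); s_k = R·t_k = 2*(k + 1)*factorial(k + 2)/3**k.
s_(k+1) − s_k = 2*(k**2 + 2*k + 3)*factorial(k + 2)/(3*3**k) = t_k.
Sum = s_(10) − s_(1); s_(10) = 43366400/243, s_(1) = 8 ⇒ 43364456/243.

Σ = 43364456/243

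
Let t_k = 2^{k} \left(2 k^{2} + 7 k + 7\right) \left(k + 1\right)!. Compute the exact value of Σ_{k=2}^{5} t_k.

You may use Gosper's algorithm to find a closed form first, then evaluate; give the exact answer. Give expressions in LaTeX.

Σ = 2257848

Compute t_(k+1)/t_k: get 2*(2*k**3 + 15*k**2 + 38*k + 32)/(2*k**2 + 7*k + 7).
Gosper form: A/B · C(k+1)/C(k) with A=2*k + 4, B=1, C=k**2 + 7*k/2 + 7/2.
f must satisfy (2*k + 4)·f(k+1) − (1)·f(k) = k**2 + 7*k/2 + 7/2.
Degrees (1,0,2) ⇒ d ≤ 1.
Coefficient equations give f(k) = (k + 1)/2.
Get s_k = R·t_k = 2**k*(k + 1)*factorial(k + 1) with R(k) = B(k−1)f(k)/C(k) = (k + 1)/(2*k**2 + 7*k + 7).
Δs = 2**k*(2*k**2 + 7*k + 7)*factorial(k + 1), as required.
Evaluate s at k=6 and k=2: 2257920 and 72; difference 2257848.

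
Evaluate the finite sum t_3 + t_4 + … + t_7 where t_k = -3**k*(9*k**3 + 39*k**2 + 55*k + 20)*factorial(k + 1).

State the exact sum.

Σ = -490456249992

Step 1: r(k) = 3*(9*k**4 + 84*k**3 + 292*k**2 + 443*k + 246)/(9*k**3 + 39*k**2 + 55*k + 20).
So A=3*k + 6 and B=1, with C=k**3 + 13*k**2/3 + 55*k/9 + 20/9.
Key eq: (3*k + 6)·f(k+1) = (1)·f(k) + (k**3 + 13*k**2/3 + 55*k/9 + 20/9).
Bound: deg f ≤ 2.
A polynomial solution: f(k) = (3*k**2 + 2*k - 2)/9.
Certificate R = B(k−1)f/C = (3*k**2 + 2*k - 2)/(9*k**3 + 39*k**2 + 55*k + 20) gives s_k = -3**k*(3*k**2 + 2*k - 2)*factorial(k + 1).
Verify: -3**k*(9*k**3 + 39*k**2 + 55*k + 20)*factorial(k + 1) matches t_k.
Sum = s_(8) − s_(3); s_(8) = -490456270080, s_(3) = -20088 ⇒ -490456249992.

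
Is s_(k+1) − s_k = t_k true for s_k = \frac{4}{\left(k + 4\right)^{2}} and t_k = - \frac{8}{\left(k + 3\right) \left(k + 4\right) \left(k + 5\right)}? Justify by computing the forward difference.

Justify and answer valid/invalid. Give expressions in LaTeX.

Invalid: residual \frac{4 \left(3 k + 13\right)}{k^{5} + 21 k^{4} + 175 k^{3} + 723 k^{2} + 1480 k + 1200} ≠ 0.

s_(k+1) = 4/(k + 5)**2
s_(k+1) − s_k = 4/(k + 5)**2 - 4/(k + 4)**2
(s_(k+1) − s_k) − t_k = 4*(3*k + 13)/(k**5 + 21*k**4 + 175*k**3 + 723*k**2 + 1480*k + 1200)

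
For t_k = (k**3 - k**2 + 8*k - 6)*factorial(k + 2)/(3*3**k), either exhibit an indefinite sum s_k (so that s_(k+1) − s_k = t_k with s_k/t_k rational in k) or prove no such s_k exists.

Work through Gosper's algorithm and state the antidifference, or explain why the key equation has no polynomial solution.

s_k = (k**2 - 3*k + 4)*factorial(k + 2)/3**k

r(k) = (k + 3)*(8*k + (k + 1)**3 - (k + 1)**2 + 2)/(3*(k**3 - k**2 + 8*k - 6)) after simplifying.
Gosper form: A/B · C(k+1)/C(k) with A=k/3 + 1, B=1, C=k**3 - k**2 + 8*k - 6.
Key eq: (k/3 + 1)·f(k+1) = (1)·f(k) + (k**3 - k**2 + 8*k - 6).
Degrees (1,0,3) ⇒ d ≤ 2.
Coefficient equations give f(k) = 3*(k**2 - 3*k + 4).
Get s_k = R·t_k = (k**2 - 3*k + 4)*factorial(k + 2)/3**k with R(k) = B(k−1)f(k)/C(k) = 3*(k**2 - 3*k + 4)/(k**3 - k**2 + 8*k - 6).
s_(k+1) − s_k = (k**3 - k**2 + 8*k - 6)*factorial(k + 2)/(3*3**k) = t_k.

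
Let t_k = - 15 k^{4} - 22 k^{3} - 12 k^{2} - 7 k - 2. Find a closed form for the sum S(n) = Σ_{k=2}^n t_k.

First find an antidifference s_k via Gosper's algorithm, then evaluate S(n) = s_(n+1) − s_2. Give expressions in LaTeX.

S(n) = - 3 n^{5} - 13 n^{4} - 20 n^{3} - 15 n^{2} - 7 n + 58

The ratio is (15*k**4 + 82*k**3 + 168*k**2 + 157*k + 58)/(15*k**4 + 22*k**3 + 12*k**2 + 7*k + 2).
Factor: A=1; B=1; C=k**4 + 22*k**3/15 + 4*k**2/5 + 7*k/15 + 2/15.
Need (1)·f(k+1) − (1)·f(k) = k**4 + 22*k**3/15 + 4*k**2/5 + 7*k/15 + 2/15.
d = 5 from the (0,0,4) case.
Solving with deg f ≤ 5: f(k) = k**2*(k + 1)*(3*k**2 - 5*k + 3)/15.
R(k) = B(k−1)·f(k)/C(k) = k**2*(3*k**2 - 5*k + 3)/(15*k**3 + 7*k**2 + 5*k + 2); s_k = R·t_k = k**2*(-3*k**3 + 2*k**2 + 2*k - 3).
s_(k+1) − s_k = -15*k**4 - 22*k**3 - 12*k**2 - 7*k - 2 = t_k.
s_(n+1) = -3*n**5 - 13*n**4 - 20*n**3 - 15*n**2 - 7*n - 2 and s_(2) = -60, so S(n) = -3*n**5 - 13*n**4 - 20*n**3 - 15*n**2 - 7*n + 58.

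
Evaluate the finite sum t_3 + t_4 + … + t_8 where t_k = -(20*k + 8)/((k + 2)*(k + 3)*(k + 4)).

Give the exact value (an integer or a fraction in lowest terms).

r(k) = (k + 2)*(5*k + 7)/((k + 5)*(5*k + 2)) after simplifying.
Take A(k)=k + 2, B(k)=k + 5, C(k)=k + 2/5.
Set up (k + 2)·f(k+1) − (k + 4)·f(k) − (k + 2/5) = 0.
Bound: deg f ≤ 2.
Solving with deg f ≤ 2: f(k) = k**2/5.
Get s_k = R·t_k = -4*k**2/(k**2 + 5*k + 6) with R(k) = B(k−1)f(k)/C(k) = k**2*(k + 4)/(5*k + 2).
s_(k+1) − s_k = 4*(-5*k - 2)/(k**3 + 9*k**2 + 26*k + 24) = t_k.
Sum = s_(9) − s_(3); s_(9) = -27/11, s_(3) = -6/5 ⇒ -69/55.

Σ = -69/55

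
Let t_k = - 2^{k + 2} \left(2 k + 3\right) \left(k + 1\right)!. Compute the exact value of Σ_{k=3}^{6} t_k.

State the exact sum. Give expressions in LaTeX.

The ratio is 2*(k + 2)*(2*k + 5)/(2*k + 3).
Gosper form: A/B · C(k+1)/C(k) with A=2*k + 4, B=1, C=k + 3/2.
Set up (2*k + 4)·f(k+1) − (1)·f(k) − (k + 3/2) = 0.
Bound: deg f ≤ 0.
Coefficient equations give f(k) = 1/2.
So s_k = (B(k−1)f/C)·t_k = (1/(2*k + 3))·t_k = -2**(k + 2)*factorial(k + 1).
Δs = -2**(k + 2)*(2*k + 3)*factorial(k + 1), as required.
Sum = s_(7) − s_(3); s_(7) = -20643840, s_(3) = -768 ⇒ -20643072.

Σ = -20643072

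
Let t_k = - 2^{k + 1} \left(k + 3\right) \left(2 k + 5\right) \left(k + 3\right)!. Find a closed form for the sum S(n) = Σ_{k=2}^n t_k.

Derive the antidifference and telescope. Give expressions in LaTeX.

Compute t_(k+1)/t_k: get (k + 4)**2*(4*k + 14)/((k + 3)*(2*k + 5)).
Gosper form: A/B · C(k+1)/C(k) with A=2*k + 8, B=1, C=k**2 + 11*k/2 + 15/2.
Need (2*k + 8)·f(k+1) − (1)·f(k) = k**2 + 11*k/2 + 15/2.
d = 1 from the (1,0,2) case.
Match coefficients ⇒ f(k) = (k + 1)/2.
R(k) = B(k−1)·f(k)/C(k) = (k + 1)/((k + 3)*(2*k + 5)); s_k = R·t_k = -2**(k + 1)*(k + 1)*factorial(k + 3).
s_(k+1) − s_k = -2**(k + 1)*(k + 3)*(2*k + 5)*factorial(k + 3) = t_k.
Σ_(k=2)^n t_k = s_(n+1) − s_(2) = (-2**(n + 2)*(n + 2)*factorial(n + 4)) − (-2880), i.e. -4*2**n*n*factorial(n + 4) - 8*2**n*factorial(n + 4) + 2880.

S(n) = - 4 \cdot 2^{n} n \left(n + 4\right)! - 8 \cdot 2^{n} \left(n + 4\right)! + 2880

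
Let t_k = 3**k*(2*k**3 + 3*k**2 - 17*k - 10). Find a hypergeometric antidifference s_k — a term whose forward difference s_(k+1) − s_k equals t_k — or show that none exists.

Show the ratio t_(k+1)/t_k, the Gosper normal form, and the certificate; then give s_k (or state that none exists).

s_k = 3**k*(k**3 - 3*k**2 - 4*k + 4)

Step 1: r(k) = 3*(2*k**3 + 9*k**2 - 5*k - 22)/(2*k**3 + 3*k**2 - 17*k - 10).
Normal form (A,B,C) = (3, 1, k**3 + 3*k**2/2 - 17*k/2 - 5).
Key eq: (3)·f(k+1) = (1)·f(k) + (k**3 + 3*k**2/2 - 17*k/2 - 5).
d = 3 from the (0,0,3) case.
Match coefficients ⇒ f(k) = (k**3 - 3*k**2 - 4*k + 4)/2.
Certificate R = B(k−1)f/C = (k**3 - 3*k**2 - 4*k + 4)/(2*k**3 + 3*k**2 - 17*k - 10) gives s_k = 3**k*(k**3 - 3*k**2 - 4*k + 4).
Check: Δs_k = 3**k*(2*k**3 + 3*k**2 - 17*k - 10). ✓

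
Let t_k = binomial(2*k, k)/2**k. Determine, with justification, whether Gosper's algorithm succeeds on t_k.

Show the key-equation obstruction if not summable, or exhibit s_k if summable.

No — key equation has no polynomial f.

Step 1: r(k) = (2*k + 1)/(k + 1).
Normal form (A,B,C) = (2*k + 1, k + 1, 1).
Solve (2*k + 1)·f(k+1) − (k)·f(k) = 1.
deg f ≤ -1 (via 1,1,0).
d = -1 < 0 ⇒ no nonzero polynomial f; not summable.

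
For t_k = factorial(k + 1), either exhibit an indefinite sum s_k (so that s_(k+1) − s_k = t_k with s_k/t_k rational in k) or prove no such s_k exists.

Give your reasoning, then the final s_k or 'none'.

no hypergeometric antidifference exists

r(k) = k + 2 after simplifying.
Gosper form: A/B · C(k+1)/C(k) with A=k + 2, B=1, C=1.
Set up (k + 2)·f(k+1) − (1)·f(k) − (1) = 0.
Degrees (1,0,0) ⇒ d ≤ -1.
d = -1 < 0 ⇒ no nonzero polynomial f; not summable.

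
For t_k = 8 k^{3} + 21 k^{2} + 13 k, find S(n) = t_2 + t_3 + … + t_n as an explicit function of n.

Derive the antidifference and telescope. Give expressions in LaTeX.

r(k) = (8*k**2 + 37*k + 42)/(k*(8*k + 13)) after simplifying.
Take A(k)=1, B(k)=1, C(k)=k**3 + 21*k**2/8 + 13*k/8.
f must satisfy (1)·f(k+1) − (1)·f(k) = k**3 + 21*k**2/8 + 13*k/8.
Degrees (0,0,3) ⇒ d ≤ 4.
A polynomial solution: f(k) = k*(k - 1)*(k + 1)*(2*k + 3)/8.
Certificate R = B(k−1)f/C = (k - 1)*(2*k + 3)/(8*k + 13) gives s_k = k*(2*k**3 + 3*k**2 - 2*k - 3).
Δs = k*(8*k**2 + 21*k + 13), as required.
s_(n+1) = n*(2*n**3 + 11*n**2 + 19*n + 10) and s_(2) = 42, so S(n) = 2*n**4 + 11*n**3 + 19*n**2 + 10*n - 42.

S(n) = 2 n^{4} + 11 n^{3} + 19 n^{2} + 10 n - 42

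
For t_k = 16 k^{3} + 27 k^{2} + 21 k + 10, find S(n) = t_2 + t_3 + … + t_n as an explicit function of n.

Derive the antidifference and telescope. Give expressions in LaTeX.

Step 1: r(k) = (16*k**3 + 75*k**2 + 123*k + 74)/(16*k**3 + 27*k**2 + 21*k + 10).
Factor: A=1; B=1; C=k**3 + 27*k**2/16 + 21*k/16 + 5/8.
f must satisfy (1)·f(k+1) − (1)·f(k) = k**3 + 27*k**2/16 + 21*k/16 + 5/8.
deg f ≤ 4 (via 0,0,3).
Solving with deg f ≤ 4: f(k) = k*(k + 1)*(4*k**2 - 3*k + 4)/16.
So s_k = (B(k−1)f/C)·t_k = (k*(4*k**2 - 3*k + 4)/(16*k**2 + 11*k + 10))·t_k = k*(4*k**3 + k**2 + k + 4).
Check: Δs_k = 16*k**3 + 27*k**2 + 21*k + 10. ✓
Telescope: S(n) = s_(n+1) − s_(2) = 4*n**4 + 17*n**3 + 28*n**2 + 25*n + 10 − (84) = 4*n**4 + 17*n**3 + 28*n**2 + 25*n - 74.

S(n) = 4 n^{4} + 17 n^{3} + 28 n^{2} + 25 n - 74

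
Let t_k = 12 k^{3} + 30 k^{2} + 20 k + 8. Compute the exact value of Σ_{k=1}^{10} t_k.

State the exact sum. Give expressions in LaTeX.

t_(k+1)/t_k = (6*k**3 + 33*k**2 + 58*k + 35)/(6*k**3 + 15*k**2 + 10*k + 4).
A = 1, B = 1, C = k**3 + 5*k**2/2 + 5*k/3 + 2/3.
Key eq: (1)·f(k+1) = (1)·f(k) + (k**3 + 5*k**2/2 + 5*k/3 + 2/3).
d = 4 from the (0,0,3) case.
Coefficient equations give f(k) = k*(3*k**3 + 4*k**2 - 2*k + 3)/12.
Get s_k = R·t_k = k*(3*k**3 + 4*k**2 - 2*k + 3) with R(k) = B(k−1)f(k)/C(k) = k*(3*k**3 + 4*k**2 - 2*k + 3)/(2*(6*k**3 + 15*k**2 + 10*k + 4)).
Δs = 12*k**3 + 30*k**2 + 20*k + 8, as required.
Evaluate s at k=11 and k=1: 49038 and 8; difference 49030.

Σ = 49030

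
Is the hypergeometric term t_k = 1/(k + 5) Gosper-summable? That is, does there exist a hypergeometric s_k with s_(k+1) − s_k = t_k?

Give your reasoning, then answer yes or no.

No — t_k has no hypergeometric antidifference.

Ratio r(k) = (k + 5)/(k + 6).
Gosper form: A/B · C(k+1)/C(k) with A=k + 5, B=k + 6, C=1.
Need (k + 5)·f(k+1) − (k + 5)·f(k) = 1.
Bound: deg f ≤ 0.
Put f(k) = c0: A·f(k+1) − B(k−1)·f(k) − C = -1; need -1 = 0 — inconsistent ⇒ no f, not summable.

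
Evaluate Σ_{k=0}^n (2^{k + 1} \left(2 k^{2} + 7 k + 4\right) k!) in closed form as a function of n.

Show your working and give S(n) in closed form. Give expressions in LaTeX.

Compute t_(k+1)/t_k: get 2*(2*k**3 + 13*k**2 + 24*k + 13)/(2*k**2 + 7*k + 4).
Gosper form: A/B · C(k+1)/C(k) with A=2*k + 2, B=1, C=k**2 + 7*k/2 + 2.
Key eq: (2*k + 2)·f(k+1) = (1)·f(k) + (k**2 + 7*k/2 + 2).
From deg A=1, deg B=0, deg C=2: d=1.
Coefficient equations give f(k) = (k + 2)/2.
So s_k = (B(k−1)f/C)·t_k = ((k + 2)/(2*k**2 + 7*k + 4))·t_k = 2**(k + 1)*(k + 2)*factorial(k).
Δs = 2**(k + 1)*(2*k**2 + 7*k + 4)*factorial(k), as required.
Σ_(k=0)^n t_k = s_(n+1) − s_(0) = (2**(n + 2)*(n + 3)*factorial(n + 1)) − (4), i.e. 4*2**n*n**2*factorial(n) + 16*2**n*n*factorial(n) + 12*2**n*factorial(n) - 4.

S(n) = 4 \cdot 2^{n} n^{2} n! + 16 \cdot 2^{n} n n! + 12 \cdot 2^{n} n! - 4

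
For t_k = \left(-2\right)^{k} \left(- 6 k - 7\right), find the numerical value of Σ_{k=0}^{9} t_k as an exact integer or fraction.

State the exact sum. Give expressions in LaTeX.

Compute t_(k+1)/t_k: get 2*(-6*k - 13)/(6*k + 7).
Factor: A=-2; B=1; C=k + 7/6.
Solve (-2)·f(k+1) − (1)·f(k) = k + 7/6.
From deg A=0, deg B=0, deg C=1: d=1.
Solving with deg f ≤ 1: f(k) = -(2*k + 1)/6.
Get s_k = R·t_k = (-2)**k*(2*k + 1) with R(k) = B(k−1)f(k)/C(k) = -(2*k + 1)/(6*k + 7).
Δs = (-2)**k*(-6*k - 7), as required.
Sum = s_(10) − s_(0); s_(10) = 21504, s_(0) = 1 ⇒ 21503.

Σ = 21503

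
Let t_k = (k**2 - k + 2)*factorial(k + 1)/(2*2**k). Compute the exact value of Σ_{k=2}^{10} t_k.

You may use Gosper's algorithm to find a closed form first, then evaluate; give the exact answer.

Σ = 4209975/2

t_(k+1)/t_k = (k + 2)*(-k + (k + 1)**2 + 1)/(2*(k**2 - k + 2)).
Normal form (A,B,C) = (k/2 + 1, 1, k**2 - k + 2).
Set up (k/2 + 1)·f(k+1) − (1)·f(k) − (k**2 - k + 2) = 0.
From deg A=1, deg B=0, deg C=2: d=1.
Match coefficients ⇒ f(k) = 2*(k - 2).
Get s_k = R·t_k = (k - 2)*factorial(k + 1)/2**k with R(k) = B(k−1)f(k)/C(k) = 2*(k - 2)/(k**2 - k + 2).
s_(k+1) − s_k = (k**2 - k + 2)*factorial(k + 1)/(2*2**k) = t_k.
Sum = s_(11) − s_(2); s_(11) = 4209975/2, s_(2) = 0 ⇒ 4209975/2.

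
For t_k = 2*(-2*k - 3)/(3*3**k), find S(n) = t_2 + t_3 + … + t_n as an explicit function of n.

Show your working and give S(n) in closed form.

S(n) = 2*3**(-n - 2)*(-4*3**n + 3*n + 9)

Ratio r(k) = (2*k + 5)/(3*(2*k + 3)).
A = 1/3, B = 1, C = k + 3/2.
Key eq: (1/3)·f(k+1) = (1)·f(k) + (k + 3/2).
d = 1 from the (0,0,1) case.
A polynomial solution: f(k) = -3*(k + 2)/2.
R(k) = B(k−1)·f(k)/C(k) = -3*(k + 2)/(2*k + 3); s_k = R·t_k = 2*(k + 2)/3**k.
Check: Δs_k = 2*(-2*k - 3)/(3*3**k). ✓
Telescope: S(n) = s_(n+1) − s_(2) = 2*3**(-n - 1)*(n + 3) − (8/9) = 2*3**(-n - 2)*(-4*3**n + 3*n + 9).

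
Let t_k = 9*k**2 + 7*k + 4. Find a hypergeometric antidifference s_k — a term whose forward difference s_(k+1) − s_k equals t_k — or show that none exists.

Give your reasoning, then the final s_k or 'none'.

s_k = k*(3*k**2 - k + 2)

The ratio is (9*k**2 + 25*k + 20)/(9*k**2 + 7*k + 4).
Factor: A=1; B=1; C=k**2 + 7*k/9 + 4/9.
Set up (1)·f(k+1) − (1)·f(k) − (k**2 + 7*k/9 + 4/9) = 0.
deg f ≤ 3 (via 0,0,2).
A polynomial solution: f(k) = k*(3*k**2 - k + 2)/9.
Get s_k = R·t_k = k*(3*k**2 - k + 2) with R(k) = B(k−1)f(k)/C(k) = k*(3*k**2 - k + 2)/(9*k**2 + 7*k + 4).
s_(k+1) − s_k = 9*k**2 + 7*k + 4 = t_k.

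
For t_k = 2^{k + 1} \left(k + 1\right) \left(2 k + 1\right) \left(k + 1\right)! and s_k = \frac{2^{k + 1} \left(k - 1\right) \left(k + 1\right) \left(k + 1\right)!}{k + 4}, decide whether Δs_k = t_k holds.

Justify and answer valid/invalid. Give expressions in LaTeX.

Invalid: residual - \frac{6 \cdot 2^{k} \left(2 k^{3} + 11 k^{2} + 12 k + 5\right) \left(k + 1\right)!}{\left(k + 4\right) \left(k + 5\right)} ≠ 0.

s_(k+1) = 2**(k + 2)*k*(k + 2)*factorial(k + 2)/(k + 5)
s_(k+1) − s_k = 2**(k + 1)*(2*k**4 + 15*k**3 + 35*k**2 + 33*k + 5)*factorial(k + 1)/((k + 4)*(k + 5))
(s_(k+1) − s_k) − t_k = -6*2**k*(2*k**3 + 11*k**2 + 12*k + 5)*factorial(k + 1)/((k + 4)*(k + 5))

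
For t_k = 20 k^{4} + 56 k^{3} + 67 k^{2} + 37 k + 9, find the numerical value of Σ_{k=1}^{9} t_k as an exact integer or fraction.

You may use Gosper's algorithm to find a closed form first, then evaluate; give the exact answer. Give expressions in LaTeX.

t_(k+1)/t_k = (20*k**4 + 136*k**3 + 355*k**2 + 419*k + 189)/(20*k**4 + 56*k**3 + 67*k**2 + 37*k + 9).
A = 1, B = 1, C = k**4 + 14*k**3/5 + 67*k**2/20 + 37*k/20 + 9/20.
Solve (1)·f(k+1) − (1)·f(k) = k**4 + 14*k**3/5 + 67*k**2/20 + 37*k/20 + 9/20.
From deg A=0, deg B=0, deg C=4: d=5.
Solve for f: f(k) = k*(4*k**4 + 4*k**3 + k**2 - k + 1)/20 (degree 5 ≤ 5).
Then R = B(k−1)f/C = k*(4*k**4 + 4*k**3 + k**2 - k + 1)/(20*k**4 + 56*k**3 + 67*k**2 + 37*k + 9), so s_k = R(k)·t_k = k*(4*k**4 + 4*k**3 + k**2 - k + 1).
s_(k+1) − s_k = 20*k**4 + 56*k**3 + 67*k**2 + 37*k + 9 = t_k.
Telescoping: Σ = s_(10) − s_(1) = 440910 − (9) = 440901.

Σ = 440901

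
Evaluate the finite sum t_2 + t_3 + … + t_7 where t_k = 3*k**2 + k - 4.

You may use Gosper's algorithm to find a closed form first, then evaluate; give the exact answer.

Σ = 420

Ratio r(k) = k*(3*k + 7)/(3*k**2 + k - 4).
Normal form (A,B,C) = (1, 1, k**2 + k/3 - 4/3).
Set up (1)·f(k+1) − (1)·f(k) − (k**2 + k/3 - 4/3) = 0.
From deg A=0, deg B=0, deg C=2: d=3.
Match coefficients ⇒ f(k) = k*(k**2 - k - 4)/3.
So s_k = (B(k−1)f/C)·t_k = (k*(k**2 - k - 4)/((k - 1)*(3*k + 4)))·t_k = k*(k**2 - k - 4).
Check: Δs_k = 3*k**2 + k - 4. ✓
Sum = s_(8) − s_(2); s_(8) = 416, s_(2) = -4 ⇒ 420.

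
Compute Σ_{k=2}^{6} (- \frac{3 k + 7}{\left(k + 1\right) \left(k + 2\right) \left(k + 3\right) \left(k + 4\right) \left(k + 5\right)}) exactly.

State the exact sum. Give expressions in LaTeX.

Σ = -79/7920

The ratio is (k + 1)*(3*k + 10)/((k + 6)*(3*k + 7)).
Gosper form: A/B · C(k+1)/C(k) with A=k + 1, B=k + 6, C=k + 7/3.
f must satisfy (k + 1)·f(k+1) − (k + 5)·f(k) = k + 7/3.
Degrees (1,1,1) ⇒ d ≤ 4.
Match coefficients ⇒ f(k) = k*(k + 2)*(k**2 + 8*k + 19)/36.
Get s_k = R·t_k = k*(-k**2 - 8*k - 19)/(12*(k**3 + 8*k**2 + 19*k + 12)) with R(k) = B(k−1)f(k)/C(k) = k*(k + 2)*(k + 5)*(k**2 + 8*k + 19)/(12*(3*k + 7)).
Check: Δs_k = (-3*k - 7)/(k**5 + 15*k**4 + 85*k**3 + 225*k**2 + 274*k + 120). ✓
Telescoping: Σ = s_(7) − s_(2) = -217/2640 − (-13/180) = -79/7920.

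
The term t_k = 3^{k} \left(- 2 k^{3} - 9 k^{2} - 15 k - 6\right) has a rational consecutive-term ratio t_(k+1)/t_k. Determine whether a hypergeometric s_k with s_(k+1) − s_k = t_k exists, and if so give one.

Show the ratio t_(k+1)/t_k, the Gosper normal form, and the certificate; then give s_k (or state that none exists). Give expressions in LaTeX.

t_(k+1)/t_k = 3*(2*k**3 + 15*k**2 + 39*k + 32)/(2*k**3 + 9*k**2 + 15*k + 6).
A = 3, B = 1, C = k**3 + 9*k**2/2 + 15*k/2 + 3.
Set up (3)·f(k+1) − (1)·f(k) − (k**3 + 9*k**2/2 + 15*k/2 + 3) = 0.
Degrees (0,0,3) ⇒ d ≤ 3.
Coefficient equations give f(k) = (k**3 + 3*k - 3)/2.
Get s_k = R·t_k = 3**k*(-k**3 - 3*k + 3) with R(k) = B(k−1)f(k)/C(k) = (k**3 + 3*k - 3)/(2*k**3 + 9*k**2 + 15*k + 6).
Verify: 3**k*(k**3 - 6*k - 3*(k + 1)**3 - 3) matches t_k.

s_k = 3^{k} \left(- k^{3} - 3 k + 3\right)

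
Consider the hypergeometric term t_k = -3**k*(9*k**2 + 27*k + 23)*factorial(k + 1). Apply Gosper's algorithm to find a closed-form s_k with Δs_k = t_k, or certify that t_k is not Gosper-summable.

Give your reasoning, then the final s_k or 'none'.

s_k = -3**k*(3*k + 1)*factorial(k + 1)

Step 1: r(k) = 3*(9*k**3 + 63*k**2 + 149*k + 118)/(9*k**2 + 27*k + 23).
So A=3*k + 6 and B=1, with C=k**2 + 3*k + 23/9.
Set up (3*k + 6)·f(k+1) − (1)·f(k) − (k**2 + 3*k + 23/9) = 0.
From deg A=1, deg B=0, deg C=2: d=1.
Solving with deg f ≤ 1: f(k) = (3*k + 1)/9.
R(k) = B(k−1)·f(k)/C(k) = (3*k + 1)/(9*k**2 + 27*k + 23); s_k = R·t_k = -3**k*(3*k + 1)*factorial(k + 1).
Verify: -3**k*(9*k**2 + 27*k + 23)*factorial(k + 1) matches t_k.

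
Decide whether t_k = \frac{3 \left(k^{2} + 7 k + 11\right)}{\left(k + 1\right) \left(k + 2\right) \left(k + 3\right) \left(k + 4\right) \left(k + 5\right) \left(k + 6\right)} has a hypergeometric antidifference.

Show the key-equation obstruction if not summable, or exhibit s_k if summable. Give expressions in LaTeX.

Compute t_(k+1)/t_k: get (k + 1)*(7*k + (k + 1)**2 + 18)/((k + 7)*(k**2 + 7*k + 11)).
Take A(k)=k + 1, B(k)=k + 7, C(k)=k**2 + 7*k + 11.
Solve (k + 1)·f(k+1) − (k + 6)·f(k) = k**2 + 7*k + 11.
d = 5 from the (1,1,2) case.
Solve for f: f(k) = k*(k + 2)*(k + 4)*(k**2 + 9*k + 23)/45 (degree 5 ≤ 5).
R(k) = B(k−1)·f(k)/C(k) = k*(k + 2)*(k + 4)*(k + 6)*(k**2 + 9*k + 23)/(45*(k**2 + 7*k + 11)); s_k = R·t_k = k*(k**2 + 9*k + 23)/(15*(k**3 + 9*k**2 + 23*k + 15)).
Δs = 3*(k**2 + 7*k + 11)/(k**6 + 21*k**5 + 175*k**4 + 735*k**3 + 1624*k**2 + 1764*k + 720), as required.

Yes. s_k = \frac{k \left(k^{2} + 9 k + 23\right)}{15 \left(k^{3} + 9 k^{2} + 23 k + 15\right)}.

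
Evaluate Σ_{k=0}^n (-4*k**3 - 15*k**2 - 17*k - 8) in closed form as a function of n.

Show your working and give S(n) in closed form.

S(n) = -n**4 - 7*n**3 - 17*n**2 - 19*n - 8

r(k) = (4*k**3 + 27*k**2 + 59*k + 44)/(4*k**3 + 15*k**2 + 17*k + 8) after simplifying.
Take A(k)=1, B(k)=1, C(k)=k**3 + 15*k**2/4 + 17*k/4 + 2.
Solve (1)·f(k+1) − (1)·f(k) = k**3 + 15*k**2/4 + 17*k/4 + 2.
deg f ≤ 4 (via 0,0,3).
Solving with deg f ≤ 4: f(k) = k*(k**3 + 3*k**2 + 2*k + 2)/4.
Then R = B(k−1)f/C = k*(k**3 + 3*k**2 + 2*k + 2)/(4*k**3 + 15*k**2 + 17*k + 8), so s_k = R(k)·t_k = k*(-k**3 - 3*k**2 - 2*k - 2).
Check: Δs_k = -4*k**3 - 15*k**2 - 17*k - 8. ✓
Σ_(k=0)^n t_k = s_(n+1) − s_(0) = (-n**4 - 7*n**3 - 17*n**2 - 19*n - 8) − (0), i.e. -n**4 - 7*n**3 - 17*n**2 - 19*n - 8.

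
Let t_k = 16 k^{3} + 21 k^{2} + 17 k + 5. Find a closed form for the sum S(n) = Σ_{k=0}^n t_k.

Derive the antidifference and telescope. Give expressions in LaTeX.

Step 1: r(k) = (16*k**3 + 69*k**2 + 107*k + 59)/(16*k**3 + 21*k**2 + 17*k + 5).
Gosper form: A/B · C(k+1)/C(k) with A=1, B=1, C=k**3 + 21*k**2/16 + 17*k/16 + 5/16.
f must satisfy (1)·f(k+1) − (1)·f(k) = k**3 + 21*k**2/16 + 17*k/16 + 5/16.
Bound: deg f ≤ 4.
Solve for f: f(k) = k**2*(4*k**2 - k + 2)/16 (degree 4 ≤ 4).
Certificate R = B(k−1)f/C = k**2*(4*k**2 - k + 2)/(16*k**3 + 21*k**2 + 17*k + 5) gives s_k = k**2*(4*k**2 - k + 2).
Check: Δs_k = 16*k**3 + 21*k**2 + 17*k + 5. ✓
Evaluate: s_(n+1) = 4*n**4 + 15*n**3 + 23*n**2 + 17*n + 5; subtract s_(0) = 0 ⇒ S(n) = 4*n**4 + 15*n**3 + 23*n**2 + 17*n + 5.

S(n) = 4 n^{4} + 15 n^{3} + 23 n^{2} + 17 n + 5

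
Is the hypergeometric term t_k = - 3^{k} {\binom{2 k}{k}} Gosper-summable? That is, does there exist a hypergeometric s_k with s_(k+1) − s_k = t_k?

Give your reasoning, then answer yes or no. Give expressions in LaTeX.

Step 1: r(k) = 6*(2*k + 1)/(k + 1).
Factor: A=12*k + 6; B=k + 1; C=1.
Solve (12*k + 6)·f(k+1) − (k)·f(k) = 1.
Degrees (1,1,0) ⇒ d ≤ -1.
d = -1 < 0 ⇒ no nonzero polynomial f; not summable.

No — negative degree bound, so no certificate f.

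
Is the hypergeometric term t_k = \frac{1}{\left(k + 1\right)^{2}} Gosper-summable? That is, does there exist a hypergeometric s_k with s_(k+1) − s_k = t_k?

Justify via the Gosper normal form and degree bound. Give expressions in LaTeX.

Step 1: r(k) = (k + 1)**2/(k + 2)**2.
Normal form (A,B,C) = (k**2 + 2*k + 1, k**2 + 4*k + 4, 1).
Need (k**2 + 2*k + 1)·f(k+1) − (k**2 + 2*k + 1)·f(k) = 1.
Bound: deg f ≤ 0.
Write f(k) = c0. Then LHS − RHS = -1, requiring -1 = 0: contradictory. No certificate.

No; the coefficient equations for f are inconsistent.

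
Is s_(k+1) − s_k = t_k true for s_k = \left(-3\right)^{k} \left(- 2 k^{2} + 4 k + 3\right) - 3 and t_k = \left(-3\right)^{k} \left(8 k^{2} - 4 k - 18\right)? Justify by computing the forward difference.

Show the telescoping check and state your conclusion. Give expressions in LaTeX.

s_(k+1) = 6*(-3)**k*k**2 - 15*(-3)**k - 3
s_(k+1) − s_k = (-3)**k*(8*k**2 - 4*k - 18)
(s_(k+1) − s_k) − t_k = 0

Valid — Δs_k = t_k.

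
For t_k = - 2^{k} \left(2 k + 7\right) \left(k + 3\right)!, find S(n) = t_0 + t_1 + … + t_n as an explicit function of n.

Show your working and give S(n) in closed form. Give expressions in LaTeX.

S(n) = - 2 \cdot 2^{n} \left(n + 4\right)! + 6

Compute t_(k+1)/t_k: get 2*(k + 4)*(2*k + 9)/(2*k + 7).
Gosper form: A/B · C(k+1)/C(k) with A=2*k + 8, B=1, C=k + 7/2.
Key eq: (2*k + 8)·f(k+1) = (1)·f(k) + (k + 7/2).
deg f ≤ 0 (via 1,0,1).
Coefficient equations give f(k) = 1/2.
Get s_k = R·t_k = -2**k*factorial(k + 3) with R(k) = B(k−1)f(k)/C(k) = 1/(2*k + 7).
Δs = -2**k*(2*k + 7)*factorial(k + 3), as required.
Σ_(k=0)^n t_k = s_(n+1) − s_(0) = (-2**(n + 1)*factorial(n + 4)) − (-6), i.e. -2*2**n*factorial(n + 4) + 6.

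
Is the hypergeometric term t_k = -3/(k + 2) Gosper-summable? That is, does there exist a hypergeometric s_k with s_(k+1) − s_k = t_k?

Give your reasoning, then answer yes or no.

r(k) = (k + 2)/(k + 3) after simplifying.
A = k + 2, B = k + 3, C = 1.
Solve (k + 2)·f(k+1) − (k + 2)·f(k) = 1.
deg f ≤ 0 (via 1,1,0).
f = c0 ⇒ A·f(k+1) − B(k−1)·f(k) − C = -1. The system {-1 = 0} is inconsistent; no antidifference.

No; the coefficient equations for f are inconsistent.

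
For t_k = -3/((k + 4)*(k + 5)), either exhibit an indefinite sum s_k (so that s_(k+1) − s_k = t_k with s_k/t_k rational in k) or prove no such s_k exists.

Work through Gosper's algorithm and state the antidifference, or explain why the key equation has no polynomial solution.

s_k = -3*k/(4*k + 16)

Ratio r(k) = (k + 4)/(k + 6).
A = k + 4, B = k + 6, C = 1.
Set up (k + 4)·f(k+1) − (k + 5)·f(k) − (1) = 0.
deg f ≤ 1 (via 1,1,0).
A polynomial solution: f(k) = k/4.
So s_k = (B(k−1)f/C)·t_k = (k*(k + 5)/4)·t_k = -3*k/(4*k + 16).
s_(k+1) − s_k = -3/(k**2 + 9*k + 20) = t_k.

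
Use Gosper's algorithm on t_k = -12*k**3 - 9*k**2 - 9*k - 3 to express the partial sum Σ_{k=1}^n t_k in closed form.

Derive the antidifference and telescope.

Compute t_(k+1)/t_k: get (4*k**3 + 15*k**2 + 21*k + 11)/(4*k**3 + 3*k**2 + 3*k + 1).
Take A(k)=1, B(k)=1, C(k)=k**3 + 3*k**2/4 + 3*k/4 + 1/4.
Solve (1)·f(k+1) − (1)·f(k) = k**3 + 3*k**2/4 + 3*k/4 + 1/4.
From deg A=0, deg B=0, deg C=3: d=4.
Solving with deg f ≤ 4: f(k) = k**2*(k**2 - k + 1)/4.
Get s_k = R·t_k = 3*k**2*(-k**2 + k - 1) with R(k) = B(k−1)f(k)/C(k) = k**2*(k**2 - k + 1)/(4*k**3 + 3*k**2 + 3*k + 1).
s_(k+1) − s_k = -12*k**3 - 9*k**2 - 9*k - 3 = t_k.
Evaluate: s_(n+1) = -3*n**4 - 9*n**3 - 12*n**2 - 9*n - 3; subtract s_(1) = -3 ⇒ S(n) = 3*n*(-n**3 - 3*n**2 - 4*n - 3).

S(n) = 3*n*(-n**3 - 3*n**2 - 4*n - 3)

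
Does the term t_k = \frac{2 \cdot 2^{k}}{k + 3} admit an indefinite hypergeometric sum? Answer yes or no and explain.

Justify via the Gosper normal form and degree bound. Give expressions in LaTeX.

Step 1: r(k) = 2*(k + 3)/(k + 4).
Normal form (A,B,C) = (2*k + 6, k + 4, 1).
Set up (2*k + 6)·f(k+1) − (k + 3)·f(k) − (1) = 0.
From deg A=1, deg B=1, deg C=0: d=-1.
Bound -1 < 0, so the key equation has no polynomial solution.

No — key equation has no polynomial f.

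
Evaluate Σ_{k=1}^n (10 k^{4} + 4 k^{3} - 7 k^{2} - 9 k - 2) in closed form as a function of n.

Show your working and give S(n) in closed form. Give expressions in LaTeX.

S(n) = n \left(2 n^{4} + 6 n^{3} + 3 n^{2} - 7 n - 8\right)

t_(k+1)/t_k = (10*k**4 + 44*k**3 + 65*k**2 + 29*k - 4)/(10*k**4 + 4*k**3 - 7*k**2 - 9*k - 2).
A = 1, B = 1, C = k**4 + 2*k**3/5 - 7*k**2/10 - 9*k/10 - 1/5.
Key eq: (1)·f(k+1) = (1)·f(k) + (k**4 + 2*k**3/5 - 7*k**2/10 - 9*k/10 - 1/5).
Degrees (0,0,4) ⇒ d ≤ 5.
A polynomial solution: f(k) = k*(2*k**4 - 4*k**3 - k**2 + 1)/10.
Certificate R = B(k−1)f/C = k*(2*k**4 - 4*k**3 - k**2 + 1)/(10*k**4 + 4*k**3 - 7*k**2 - 9*k - 2) gives s_k = 2*k**5 - 4*k**4 - k**3 + k.
s_(k+1) − s_k = 10*k**4 + 4*k**3 - 7*k**2 - 9*k - 2 = t_k.
Telescope: S(n) = s_(n+1) − s_(1) = 2*n**5 + 6*n**4 + 3*n**3 - 7*n**2 - 8*n - 2 − (-2) = n*(2*n**4 + 6*n**3 + 3*n**2 - 7*n - 8).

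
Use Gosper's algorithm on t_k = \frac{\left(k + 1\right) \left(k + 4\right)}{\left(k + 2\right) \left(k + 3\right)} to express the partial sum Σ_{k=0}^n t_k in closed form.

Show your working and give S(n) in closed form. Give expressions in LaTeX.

r(k) = (k + 2)**2*(k + 5)/((k + 1)*(k + 4)**2) after simplifying.
Take A(k)=k + 2, B(k)=k + 4, C(k)=k**2 + 5*k + 4.
Key eq: (k + 2)·f(k+1) = (k + 3)·f(k) + (k**2 + 5*k + 4).
deg f ≤ 2 (via 1,1,2).
A polynomial solution: f(k) = k*(k + 1).
Certificate R = B(k−1)f/C = k*(k + 3)/(k + 4) gives s_k = k*(k + 1)/(k + 2).
s_(k+1) − s_k = (k**2 + 5*k + 4)/(k**2 + 5*k + 6) = t_k.
Evaluate: s_(n+1) = (n**2 + 3*n + 2)/(n + 3); subtract s_(0) = 0 ⇒ S(n) = (n**2 + 3*n + 2)/(n + 3).

S(n) = \frac{n^{2} + 3 n + 2}{n + 3}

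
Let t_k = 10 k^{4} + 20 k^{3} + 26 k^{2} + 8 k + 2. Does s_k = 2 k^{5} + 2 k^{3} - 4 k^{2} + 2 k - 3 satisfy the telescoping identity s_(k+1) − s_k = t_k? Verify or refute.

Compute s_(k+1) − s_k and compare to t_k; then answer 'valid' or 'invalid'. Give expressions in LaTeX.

Valid: the claim telescopes to t_k.

s_(k+1) = 2*k + 2*(k + 1)**5 + 2*(k + 1)**3 - 4*(k + 1)**2 - 1
s_(k+1) − s_k = 10*k**4 + 20*k**3 + 26*k**2 + 8*k + 2
(s_(k+1) − s_k) − t_k = 0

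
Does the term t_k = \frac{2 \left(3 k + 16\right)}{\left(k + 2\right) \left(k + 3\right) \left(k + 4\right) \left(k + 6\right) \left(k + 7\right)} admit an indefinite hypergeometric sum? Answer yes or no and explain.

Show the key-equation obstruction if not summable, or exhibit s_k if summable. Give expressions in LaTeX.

Compute t_(k+1)/t_k: get (k + 2)*(k + 6)*(3*k + 19)/((k + 5)*(k + 8)*(3*k + 16)).
A = k + 2, B = k + 8, C = k**2 + 31*k/3 + 80/3.
Need (k + 2)·f(k+1) − (k + 7)·f(k) = k**2 + 31*k/3 + 80/3.
Degrees (1,1,2) ⇒ d ≤ 5.
Match coefficients ⇒ f(k) = k*(k + 4)*(k + 5)*(k**2 + 11*k + 36)/108.
Get s_k = R·t_k = k*(k**2 + 11*k + 36)/(18*(k**3 + 11*k**2 + 36*k + 36)) with R(k) = B(k−1)f(k)/C(k) = k*(k + 4)*(k + 7)*(k**2 + 11*k + 36)/(36*(3*k + 16)).
Δs = 2*(3*k + 16)/(k**5 + 22*k**4 + 185*k**3 + 740*k**2 + 1404*k + 1008), as required.

Yes. s_k = \frac{k \left(k^{2} + 11 k + 36\right)}{18 \left(k^{3} + 11 k^{2} + 36 k + 36\right)}.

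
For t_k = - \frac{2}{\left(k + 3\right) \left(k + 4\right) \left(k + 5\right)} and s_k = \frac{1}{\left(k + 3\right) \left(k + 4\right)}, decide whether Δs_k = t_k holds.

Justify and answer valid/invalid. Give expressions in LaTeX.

Valid — Δs_k = t_k.

s_(k+1) = 1/((k + 4)*(k + 5))
s_(k+1) − s_k = -2/(k**3 + 12*k**2 + 47*k + 60)
(s_(k+1) − s_k) − t_k = 0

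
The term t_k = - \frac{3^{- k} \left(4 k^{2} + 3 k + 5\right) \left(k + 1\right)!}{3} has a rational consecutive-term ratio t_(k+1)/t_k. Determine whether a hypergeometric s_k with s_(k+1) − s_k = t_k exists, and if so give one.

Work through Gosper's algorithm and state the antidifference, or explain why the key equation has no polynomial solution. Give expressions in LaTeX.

s_k = - 3^{- k} \left(4 k + 3\right) \left(k + 1\right)!

Step 1: r(k) = (k + 2)*(3*k + 4*(k + 1)**2 + 8)/(3*(4*k**2 + 3*k + 5)).
Gosper form: A/B · C(k+1)/C(k) with A=k/3 + 2/3, B=1, C=k**2 + 3*k/4 + 5/4.
Set up (k/3 + 2/3)·f(k+1) − (1)·f(k) − (k**2 + 3*k/4 + 5/4) = 0.
deg f ≤ 1 (via 1,0,2).
Coefficient equations give f(k) = 3*(4*k + 3)/4.
So s_k = (B(k−1)f/C)·t_k = (3*(4*k + 3)/(4*k**2 + 3*k + 5))·t_k = -(4*k + 3)*factorial(k + 1)/3**k.
Verify: -(4*k**2 + 3*k + 5)*factorial(k + 1)/(3*3**k) matches t_k.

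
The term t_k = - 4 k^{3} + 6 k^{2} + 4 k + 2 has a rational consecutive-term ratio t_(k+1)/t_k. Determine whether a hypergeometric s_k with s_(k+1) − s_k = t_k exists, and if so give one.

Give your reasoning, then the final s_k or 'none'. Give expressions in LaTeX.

The ratio is (2*k**3 + 3*k**2 - 2*k - 4)/(2*k**3 - 3*k**2 - 2*k - 1).
Gosper form: A/B · C(k+1)/C(k) with A=1, B=1, C=k**3 - 3*k**2/2 - k - 1/2.
Need (1)·f(k+1) − (1)·f(k) = k**3 - 3*k**2/2 - k - 1/2.
d = 4 from the (0,0,3) case.
A polynomial solution: f(k) = k*(k**3 - 4*k**2 + 2*k - 1)/4.
Get s_k = R·t_k = k*(-k**3 + 4*k**2 - 2*k + 1) with R(k) = B(k−1)f(k)/C(k) = k*(k**3 - 4*k**2 + 2*k - 1)/(2*(2*k**3 - 3*k**2 - 2*k - 1)).
Check: Δs_k = -4*k**3 + 6*k**2 + 4*k + 2. ✓

s_k = k \left(- k^{3} + 4 k^{2} - 2 k + 1\right)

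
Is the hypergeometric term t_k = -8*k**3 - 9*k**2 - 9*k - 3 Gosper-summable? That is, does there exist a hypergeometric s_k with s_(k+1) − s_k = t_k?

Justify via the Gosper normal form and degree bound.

Yes. s_k = k**2*(-2*k**2 + k - 2).

Compute t_(k+1)/t_k: get (8*k**3 + 33*k**2 + 51*k + 29)/(8*k**3 + 9*k**2 + 9*k + 3).
Take A(k)=1, B(k)=1, C(k)=k**3 + 9*k**2/8 + 9*k/8 + 3/8.
Solve (1)·f(k+1) − (1)·f(k) = k**3 + 9*k**2/8 + 9*k/8 + 3/8.
d = 4 from the (0,0,3) case.
Match coefficients ⇒ f(k) = k**2*(2*k**2 - k + 2)/8.
R(k) = B(k−1)·f(k)/C(k) = k**2*(2*k**2 - k + 2)/(8*k**3 + 9*k**2 + 9*k + 3); s_k = R·t_k = k**2*(-2*k**2 + k - 2).
Verify: -8*k**3 - 9*k**2 - 9*k - 3 matches t_k.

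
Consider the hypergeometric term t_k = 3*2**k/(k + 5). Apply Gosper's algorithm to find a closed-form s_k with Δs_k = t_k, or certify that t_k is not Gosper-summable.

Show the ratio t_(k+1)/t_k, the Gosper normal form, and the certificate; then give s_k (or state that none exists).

none (Gosper's algorithm certifies no s_k)

The ratio is 2*(k + 5)/(k + 6).
Take A(k)=2*k + 10, B(k)=k + 6, C(k)=1.
Set up (2*k + 10)·f(k+1) − (k + 5)·f(k) − (1) = 0.
Bound: deg f ≤ -1.
deg f ≤ -1 is impossible — no certificate.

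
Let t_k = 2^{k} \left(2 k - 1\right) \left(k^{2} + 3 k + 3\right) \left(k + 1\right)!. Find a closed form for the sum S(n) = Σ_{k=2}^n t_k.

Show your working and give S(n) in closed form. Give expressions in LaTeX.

S(n) = 2 \cdot 2^{n} n^{4} n! + 8 \cdot 2^{n} n^{3} n! + 8 \cdot 2^{n} n^{2} n! - 2 \cdot 2^{n} n n! - 4 \cdot 2^{n} n! - 24

Ratio r(k) = 2*(k + 2)*(2*k + 1)*(3*k + (k + 1)**2 + 6)/((2*k - 1)*(k**2 + 3*k + 3)).
Take A(k)=2*k + 4, B(k)=1, C(k)=k**3 + 5*k**2/2 + 3*k/2 - 3/2.
Need (2*k + 4)·f(k+1) − (1)·f(k) = k**3 + 5*k**2/2 + 3*k/2 - 3/2.
Degrees (1,0,3) ⇒ d ≤ 2.
A polynomial solution: f(k) = (k**2 - k - 1)/2.
Then R = B(k−1)f/C = (k**2 - k - 1)/((2*k - 1)*(k**2 + 3*k + 3)), so s_k = R(k)·t_k = 2**k*(k**2 - k - 1)*factorial(k + 1).
Δs = 2**k*(2*k - 1)*(k**2 + 3*k + 3)*factorial(k + 1), as required.
Evaluate: s_(n+1) = 2**(n + 1)*(n**2 + n - 1)*factorial(n + 2); subtract s_(2) = 24 ⇒ S(n) = 2*2**n*n**4*factorial(n) + 8*2**n*n**3*factorial(n) + 8*2**n*n**2*factorial(n) - 2*2**n*n*factorial(n) - 4*2**n*factorial(n) - 24.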